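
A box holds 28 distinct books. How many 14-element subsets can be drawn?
C(28,14) = 28!/(14!×14!) = 40116600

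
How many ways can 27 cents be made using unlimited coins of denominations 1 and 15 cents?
Coefficient of x^27 in 1/(1-x^1) · 1/(1-x^15). Use j coins of 15 for j = 0..⌊27/15⌋ = 1, the rest in 1s: 1 + 1 = 2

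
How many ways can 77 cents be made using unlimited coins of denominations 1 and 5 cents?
Coefficient of x^77 in 1/(1-x^1) · 1/(1-x^5). Use j coins of 5 for j = 0..⌊77/5⌋ = 15, the rest in 1s: 15 + 1 = 16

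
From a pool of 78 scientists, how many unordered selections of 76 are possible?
C(78,76) = 78!/(76!×2!) = 3003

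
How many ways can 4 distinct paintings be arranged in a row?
4! = 24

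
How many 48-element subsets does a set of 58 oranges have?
C(58,48) = 58!/(48!×10!) = 52179482355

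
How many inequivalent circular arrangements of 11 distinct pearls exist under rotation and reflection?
(11-1)!/2 = 3628800/2 = 1814400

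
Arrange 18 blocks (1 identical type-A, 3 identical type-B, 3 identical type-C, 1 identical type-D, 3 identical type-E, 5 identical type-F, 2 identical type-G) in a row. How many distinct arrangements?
18! / (1! × 3! × 3! × 1! × 3! × 5! × 2!) = 123502579200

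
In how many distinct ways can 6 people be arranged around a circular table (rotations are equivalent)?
Circular: fix one position, arrange the rest. (6-1)! = 120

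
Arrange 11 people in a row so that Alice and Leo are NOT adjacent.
Total - adjacent = 11! - (11-1)!×2 = 39916800 - 7257600 = 32659200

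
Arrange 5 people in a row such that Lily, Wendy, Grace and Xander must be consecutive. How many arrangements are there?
Treat the 4 as one block: (5-4+1)! × 4! = 2 × 24 = 48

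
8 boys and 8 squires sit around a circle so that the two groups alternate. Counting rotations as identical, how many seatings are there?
Fix one of the boys: (8-1)! ways for the remaining boys, × 8! ways for the squires = 5040 × 40320 = 203212800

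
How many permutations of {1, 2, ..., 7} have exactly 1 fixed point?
Choose the 1 fixed point C(7,1) = 7, derange the rest: !6 = Σ_{j=0}^{6} (-1)^j·6!/j! = 720 - 720 + 360 - 120 + 30 - 6 + 1 = 265. Product = 7 × 265 = 1855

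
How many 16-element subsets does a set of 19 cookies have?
C(19,16) = 19!/(16!×3!) = 969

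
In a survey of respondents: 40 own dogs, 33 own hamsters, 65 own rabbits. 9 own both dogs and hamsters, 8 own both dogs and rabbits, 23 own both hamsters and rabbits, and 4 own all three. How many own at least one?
|A∪B∪C| = 40+33+65-9-8-23+4 = 102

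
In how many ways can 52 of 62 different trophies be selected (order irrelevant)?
C(62,52) = 62!/(52!×10!) = 107518933731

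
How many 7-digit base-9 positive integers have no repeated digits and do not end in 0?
Last digit: 8 nonzero choices. First digit: 7 (nonzero, ≠last). Middle 5: P(7,5) = 2520. Total = 141120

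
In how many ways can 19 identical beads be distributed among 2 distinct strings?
C(19+2-1, 2-1) = C(20, 1) = 20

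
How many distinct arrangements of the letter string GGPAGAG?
7! / (1! × 4! × 2!) = 105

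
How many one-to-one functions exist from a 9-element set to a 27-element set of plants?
P(27,9) = 27!/(27-9)! = 1700755056000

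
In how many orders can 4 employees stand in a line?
4! = 24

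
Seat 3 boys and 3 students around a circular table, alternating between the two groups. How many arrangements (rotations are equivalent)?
Fix one of the boys: (3-1)! ways for the remaining boys, × 3! ways for the students = 2 × 6 = 12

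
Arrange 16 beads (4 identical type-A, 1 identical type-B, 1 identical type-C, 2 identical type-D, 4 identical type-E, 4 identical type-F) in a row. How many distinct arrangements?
16! / (4! × 1! × 1! × 2! × 4! × 4!) = 756756000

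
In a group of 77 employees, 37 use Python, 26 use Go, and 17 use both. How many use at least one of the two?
|A∪B| = |A| + |B| - |A∩B| = 37 + 26 - 17 = 46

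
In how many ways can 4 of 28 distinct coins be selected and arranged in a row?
P(28,4) = 28!/(28-4)! = 491400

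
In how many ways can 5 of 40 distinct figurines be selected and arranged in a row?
P(40,5) = 40!/(40-5)! = 78960960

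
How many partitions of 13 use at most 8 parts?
By conjugation, equals partitions of 13 into parts ≤ 8. Let r_j(i) = number of partitions of i into parts ≤ j, for i = 0..13. r_1(i) = 1 for all i; r_j(i) = r_{j-1}(i) + r_j(i-j). Rows j = 2..8: ≤2: 1 1 2 2 3 3 4 4 5 5 6 6 7 7; ≤3: 1 1 2 3 4 5 7 8 10 12 14 16 19 21; ≤4: 1 1 2 3 5 6 9 11 15 18 23 27 34 39; ≤5: 1 1 2 3 5 7 10 13 18 23 30 37 47 57; ≤6: 1 1 2 3 5 7 11 14 20 26 35 44 58 71; ≤7: 1 1 2 3 5 7 11 15 21 28 38 49 65 82; ≤8: 1 1 2 3 5 7 11 15 22 29 40 52 70 89. r_8(13) = 89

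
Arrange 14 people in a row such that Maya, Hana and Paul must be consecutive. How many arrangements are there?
Treat the 3 as one block: (14-3+1)! × 3! = 479001600 × 6 = 2874009600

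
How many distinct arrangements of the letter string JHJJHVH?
7! / (1! × 3! × 3!) = 140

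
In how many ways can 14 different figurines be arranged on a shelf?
14! = 87178291200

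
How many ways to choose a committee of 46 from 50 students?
C(50,46) = 50!/(46!×4!) = 230300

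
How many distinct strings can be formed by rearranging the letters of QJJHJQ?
6! / (3! × 2! × 1!) = 60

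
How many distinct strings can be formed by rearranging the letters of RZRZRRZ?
7! / (4! × 3!) = 35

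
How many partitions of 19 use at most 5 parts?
By conjugation, equals partitions of 19 into parts ≤ 5. Let r_j(i) = number of partitions of i into parts ≤ j, for i = 0..19. r_1(i) = 1 for all i; r_j(i) = r_{j-1}(i) + r_j(i-j). Rows j = 2..5: ≤2: 1 1 2 2 3 3 4 4 5 5 6 6 7 7 8 8 9 9 10 10; ≤3: 1 1 2 3 4 5 7 8 10 12 14 16 19 21 24 27 30 33 37 40; ≤4: 1 1 2 3 5 6 9 11 15 18 23 27 34 39 47 54 64 72 84 94; ≤5: 1 1 2 3 5 7 10 13 18 23 30 37 47 57 70 84 101 119 141 164. r_5(19) = 164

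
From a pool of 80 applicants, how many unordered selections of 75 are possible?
C(80,75) = 80!/(75!×5!) = 24040016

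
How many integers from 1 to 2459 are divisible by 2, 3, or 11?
⌊2459/2⌋+⌊2459/3⌋+⌊2459/11⌋ - ⌊2459/6⌋-⌊2459/22⌋-⌊2459/33⌋ + ⌊2459/66⌋ = 1229+819+223 - 409-111-74 + 37 = 1714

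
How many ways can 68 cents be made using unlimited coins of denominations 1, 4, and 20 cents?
Coefficient of x^68 in 1/(1-x^1) · 1/(1-x^4) · 1/(1-x^20). Case on j = number of 20-cent coins (j = 0..3); remainder r = 68 - 20j is made from {1,4} in ⌊r/4⌋+1 ways. r = 68, 48, 28, 8 → 18 + 13 + 8 + 3 = 42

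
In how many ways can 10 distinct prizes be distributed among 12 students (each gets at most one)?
P(12,10) = 12!/(12-10)! = 239500800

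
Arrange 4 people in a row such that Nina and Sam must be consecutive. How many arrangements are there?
Treat the 2 as one block: (4-2+1)! × 2! = 6 × 2 = 12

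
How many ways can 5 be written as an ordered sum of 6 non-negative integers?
C(5+6-1, 6-1) = C(10, 5) = 252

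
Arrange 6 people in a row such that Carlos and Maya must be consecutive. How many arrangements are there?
Treat the 2 as one block: (6-2+1)! × 2! = 120 × 2 = 240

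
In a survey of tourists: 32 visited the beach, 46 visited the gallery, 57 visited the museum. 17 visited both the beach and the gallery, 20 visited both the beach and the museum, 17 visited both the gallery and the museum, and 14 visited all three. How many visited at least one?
|A∪B∪C| = 32+46+57-17-20-17+14 = 95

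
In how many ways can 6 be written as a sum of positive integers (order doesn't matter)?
Pentagonal recurrence p(n) = p(n-1) + p(n-2) - p(n-5) - p(n-7) + p(n-12) + p(n-15) - ... gives p(0..5) = 1, 1, 2, 3, 5, 7. p(6) = p(5) + p(4) - p(1) = 7 + 5 - 1 = 11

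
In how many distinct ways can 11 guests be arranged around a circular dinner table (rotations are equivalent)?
Circular: fix one position, arrange the rest. (11-1)! = 3628800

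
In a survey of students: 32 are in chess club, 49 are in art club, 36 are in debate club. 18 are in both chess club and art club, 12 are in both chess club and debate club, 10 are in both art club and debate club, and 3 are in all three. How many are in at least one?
|A∪B∪C| = 32+49+36-18-12-10+3 = 80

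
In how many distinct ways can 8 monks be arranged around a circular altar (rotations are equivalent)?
Circular: fix one position, arrange the rest. (8-1)! = 5040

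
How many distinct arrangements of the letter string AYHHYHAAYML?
11! / (3! × 3! × 1! × 1! × 3!) = 184800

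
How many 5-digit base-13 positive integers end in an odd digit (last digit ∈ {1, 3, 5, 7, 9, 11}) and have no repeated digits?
Last∈{1,3,5,7,9,11}. Last=0: 0. Last nonzero: 6×11×P(11,3) = 65340. Total = 65340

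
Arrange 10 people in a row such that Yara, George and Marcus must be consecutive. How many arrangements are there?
Treat the 3 as one block: (10-3+1)! × 3! = 40320 × 6 = 241920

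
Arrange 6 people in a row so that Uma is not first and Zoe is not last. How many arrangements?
By inclusion-exclusion: 6! - 2×(6-1)! + (6-2)! = 720 - 240 + 24 = 504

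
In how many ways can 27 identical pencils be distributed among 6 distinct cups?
C(27+6-1, 6-1) = C(32, 5) = 201376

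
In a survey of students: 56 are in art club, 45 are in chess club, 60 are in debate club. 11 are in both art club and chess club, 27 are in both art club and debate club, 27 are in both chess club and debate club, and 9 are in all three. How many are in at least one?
|A∪B∪C| = 56+45+60-11-27-27+9 = 105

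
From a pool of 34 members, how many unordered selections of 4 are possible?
C(34,4) = 34!/(4!×30!) = 46376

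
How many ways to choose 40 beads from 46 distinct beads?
C(46,40) = 46!/(40!×6!) = 9366819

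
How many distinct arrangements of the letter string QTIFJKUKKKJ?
11! / (1! × 1! × 1! × 2! × 1! × 1! × 4!) = 831600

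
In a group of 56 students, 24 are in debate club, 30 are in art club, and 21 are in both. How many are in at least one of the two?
|A∪B| = |A| + |B| - |A∩B| = 24 + 30 - 21 = 33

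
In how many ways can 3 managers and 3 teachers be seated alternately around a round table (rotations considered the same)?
Fix one of the managers: (3-1)! ways for the remaining managers, × 3! ways for the teachers = 2 × 6 = 12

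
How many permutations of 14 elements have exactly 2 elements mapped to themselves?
Choose the 2 fixed points C(14,2) = 91, derange the rest: !12 = Σ_{j=0}^{12} (-1)^j·12!/j! = 479001600 - 479001600 + 239500800 - 79833600 + 19958400 - 3991680 + 665280 - 95040 + 11880 - 1320 + 132 - 12 + 1 = 176214841. Product = 91 × 176214841 = 16035550531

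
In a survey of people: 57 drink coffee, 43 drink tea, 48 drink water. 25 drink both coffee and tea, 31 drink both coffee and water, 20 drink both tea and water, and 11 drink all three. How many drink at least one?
|A∪B∪C| = 57+43+48-25-31-20+11 = 83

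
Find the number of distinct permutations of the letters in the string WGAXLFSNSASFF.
13! / (1! × 2! × 1! × 1! × 1! × 3! × 1! × 3!) = 86486400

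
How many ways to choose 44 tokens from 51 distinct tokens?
C(51,44) = 51!/(44!×7!) = 115775100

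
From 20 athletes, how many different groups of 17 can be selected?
C(20,17) = 20!/(17!×3!) = 1140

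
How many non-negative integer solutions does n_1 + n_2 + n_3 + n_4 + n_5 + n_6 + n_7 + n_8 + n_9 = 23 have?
C(23+9-1, 9-1) = C(31, 8) = 7888725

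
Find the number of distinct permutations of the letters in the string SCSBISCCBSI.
11! / (2! × 3! × 2! × 4!) = 69300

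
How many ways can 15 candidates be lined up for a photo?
15! = 1307674368000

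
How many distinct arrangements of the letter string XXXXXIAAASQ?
11! / (1! × 5! × 3! × 1! × 1!) = 55440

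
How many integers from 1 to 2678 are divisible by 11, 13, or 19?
⌊2678/11⌋+⌊2678/13⌋+⌊2678/19⌋ - ⌊2678/143⌋-⌊2678/209⌋-⌊2678/247⌋ + ⌊2678/2717⌋ = 243+206+140 - 18-12-10 + 0 = 549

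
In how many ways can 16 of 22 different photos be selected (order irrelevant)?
C(22,16) = 22!/(16!×6!) = 74613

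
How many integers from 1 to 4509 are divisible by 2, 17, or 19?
⌊4509/2⌋+⌊4509/17⌋+⌊4509/19⌋ - ⌊4509/34⌋-⌊4509/38⌋-⌊4509/323⌋ + ⌊4509/646⌋ = 2254+265+237 - 132-118-13 + 6 = 2499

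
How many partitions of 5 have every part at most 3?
Let r_j(i) = number of partitions of i into parts ≤ j, for i = 0..5. r_1(i) = 1 for all i; r_j(i) = r_{j-1}(i) + r_j(i-j). Rows j = 2..3: ≤2: 1 1 2 2 3 3; ≤3: 1 1 2 3 4 5. r_3(5) = 5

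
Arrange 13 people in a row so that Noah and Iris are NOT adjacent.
Total - adjacent = 13! - (13-1)!×2 = 6227020800 - 958003200 = 5269017600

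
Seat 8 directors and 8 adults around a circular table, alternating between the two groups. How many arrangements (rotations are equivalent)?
Fix one of the directors: (8-1)! ways for the remaining directors, × 8! ways for the adults = 5040 × 40320 = 203212800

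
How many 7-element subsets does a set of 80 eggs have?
C(80,7) = 80!/(7!×73!) = 3176716400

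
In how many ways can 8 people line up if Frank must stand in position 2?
Fix one position: (8-1)! = 5040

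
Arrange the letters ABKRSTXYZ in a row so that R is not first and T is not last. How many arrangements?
By inclusion-exclusion: 9! - 2×(9-1)! + (9-2)! = 362880 - 80640 + 5040 = 287280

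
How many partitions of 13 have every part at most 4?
Let r_j(i) = number of partitions of i into parts ≤ j, for i = 0..13. r_1(i) = 1 for all i; r_j(i) = r_{j-1}(i) + r_j(i-j). Rows j = 2..4: ≤2: 1 1 2 2 3 3 4 4 5 5 6 6 7 7; ≤3: 1 1 2 3 4 5 7 8 10 12 14 16 19 21; ≤4: 1 1 2 3 5 6 9 11 15 18 23 27 34 39. r_4(13) = 39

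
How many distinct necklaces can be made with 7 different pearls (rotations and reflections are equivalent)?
(7-1)!/2 = 720/2 = 360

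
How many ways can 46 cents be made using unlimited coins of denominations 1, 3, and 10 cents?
Coefficient of x^46 in 1/(1-x^1) · 1/(1-x^3) · 1/(1-x^10). Case on j = number of 10-cent coins (j = 0..4); remainder r = 46 - 10j is made from {1,3} in ⌊r/3⌋+1 ways. r = 46, 36, 26, 16, 6 → 16 + 13 + 9 + 6 + 3 = 47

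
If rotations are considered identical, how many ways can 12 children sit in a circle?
Circular: fix one position, arrange the rest. (12-1)! = 39916800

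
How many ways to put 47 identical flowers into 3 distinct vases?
C(47+3-1, 3-1) = C(49, 2) = 1176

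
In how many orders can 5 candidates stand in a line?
5! = 120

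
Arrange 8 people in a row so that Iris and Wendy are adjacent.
Treat as block: (8-1)! × 2! = 5040 × 2 = 10080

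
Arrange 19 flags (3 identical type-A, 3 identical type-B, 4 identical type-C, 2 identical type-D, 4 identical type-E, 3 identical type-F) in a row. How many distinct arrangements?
19! / (3! × 3! × 4! × 2! × 4! × 3!) = 488864376000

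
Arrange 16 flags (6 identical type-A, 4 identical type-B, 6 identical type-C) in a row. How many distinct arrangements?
16! / (6! × 4! × 6!) = 1681680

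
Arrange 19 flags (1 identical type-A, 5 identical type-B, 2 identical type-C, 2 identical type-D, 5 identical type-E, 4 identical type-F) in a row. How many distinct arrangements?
19! / (1! × 5! × 2! × 2! × 5! × 4!) = 87995587680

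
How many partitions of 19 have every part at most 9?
Let r_j(i) = number of partitions of i into parts ≤ j, for i = 0..19. r_1(i) = 1 for all i; r_j(i) = r_{j-1}(i) + r_j(i-j). Rows j = 2..9: ≤2: 1 1 2 2 3 3 4 4 5 5 6 6 7 7 8 8 9 9 10 10; ≤3: 1 1 2 3 4 5 7 8 10 12 14 16 19 21 24 27 30 33 37 40; ≤4: 1 1 2 3 5 6 9 11 15 18 23 27 34 39 47 54 64 72 84 94; ≤5: 1 1 2 3 5 7 10 13 18 23 30 37 47 57 70 84 101 119 141 164; ≤6: 1 1 2 3 5 7 11 14 20 26 35 44 58 71 90 110 136 163 199 235; ≤7: 1 1 2 3 5 7 11 15 21 28 38 49 65 82 105 131 164 201 248 300; ≤8: 1 1 2 3 5 7 11 15 22 29 40 52 70 89 116 146 186 230 288 352; ≤9: 1 1 2 3 5 7 11 15 22 30 41 54 73 94 123 157 201 252 318 393. r_9(19) = 393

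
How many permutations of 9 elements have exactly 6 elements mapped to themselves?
Choose the 6 fixed points C(9,6) = 84, derange the rest: !3 = Σ_{j=0}^{3} (-1)^j·3!/j! = 6 - 6 + 3 - 1 = 2. Product = 84 × 2 = 168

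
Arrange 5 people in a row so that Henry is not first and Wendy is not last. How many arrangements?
By inclusion-exclusion: 5! - 2×(5-1)! + (5-2)! = 120 - 48 + 6 = 78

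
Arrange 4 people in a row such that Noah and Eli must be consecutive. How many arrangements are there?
Treat the 2 as one block: (4-2+1)! × 2! = 6 × 2 = 12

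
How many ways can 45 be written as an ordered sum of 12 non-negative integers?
C(45+12-1, 12-1) = C(56, 11) = 148902215280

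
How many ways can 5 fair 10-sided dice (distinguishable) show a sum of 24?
Coefficient of x^24 in (x + x² + ... + x^10)^5. By inclusion-exclusion on dice exceeding 10: Σ_j (-1)^j C(5,j)·C(24-1-10j, 4) = C(5,0)·C(23,4) - C(5,1)·C(13,4) = 1·8855 - 5·715 = 5280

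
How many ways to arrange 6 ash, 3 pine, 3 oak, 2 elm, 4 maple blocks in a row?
18! / (6! × 3! × 3! × 2! × 4!) = 5145940800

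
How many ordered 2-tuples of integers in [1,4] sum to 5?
Coefficient of x^5 in (x + x² + ... + x^4)^2. By inclusion-exclusion on dice exceeding 4: Σ_j (-1)^j C(2,j)·C(5-1-4j, 1) = C(2,0)·C(4,1) = 1·4 = 4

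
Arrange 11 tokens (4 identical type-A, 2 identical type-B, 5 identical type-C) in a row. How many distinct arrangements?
11! / (4! × 2! × 5!) = 6930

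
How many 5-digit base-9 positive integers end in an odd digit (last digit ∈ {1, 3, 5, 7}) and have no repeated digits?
Last∈{1,3,5,7}. Last=0: 0. Last nonzero: 4×7×P(7,3) = 5880. Total = 5880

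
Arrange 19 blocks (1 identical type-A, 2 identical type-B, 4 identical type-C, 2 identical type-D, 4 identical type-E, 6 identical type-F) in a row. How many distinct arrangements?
19! / (1! × 2! × 4! × 2! × 4! × 6!) = 73329656400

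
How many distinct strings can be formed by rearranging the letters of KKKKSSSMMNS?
11! / (4! × 4! × 1! × 2!) = 34650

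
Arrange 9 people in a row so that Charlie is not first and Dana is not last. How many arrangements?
By inclusion-exclusion: 9! - 2×(9-1)! + (9-2)! = 362880 - 80640 + 5040 = 287280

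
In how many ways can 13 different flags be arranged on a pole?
13! = 6227020800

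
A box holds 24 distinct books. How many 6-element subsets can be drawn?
C(24,6) = 24!/(6!×18!) = 134596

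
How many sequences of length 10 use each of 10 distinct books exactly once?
10! = 3628800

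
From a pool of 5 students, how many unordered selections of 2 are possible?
C(5,2) = 5!/(2!×3!) = 10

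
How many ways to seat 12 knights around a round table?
Circular: fix one position, arrange the rest. (12-1)! = 39916800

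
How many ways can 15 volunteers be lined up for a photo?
15! = 1307674368000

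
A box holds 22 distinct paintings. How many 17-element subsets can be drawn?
C(22,17) = 22!/(17!×5!) = 26334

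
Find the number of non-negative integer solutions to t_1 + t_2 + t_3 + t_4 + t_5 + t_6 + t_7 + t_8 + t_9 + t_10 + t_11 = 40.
C(40+11-1, 11-1) = C(50, 10) = 10272278170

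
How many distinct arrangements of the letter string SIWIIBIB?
8! / (2! × 4! × 1! × 1!) = 840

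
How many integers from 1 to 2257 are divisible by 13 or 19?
⌊2257/13⌋ + ⌊2257/19⌋ - ⌊2257/247⌋ = 173 + 118 - 9 = 282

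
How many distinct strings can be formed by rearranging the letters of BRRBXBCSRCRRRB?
14! / (1! × 2! × 4! × 6! × 1!) = 2522520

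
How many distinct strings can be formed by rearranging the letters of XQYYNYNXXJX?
11! / (1! × 1! × 3! × 4! × 2!) = 138600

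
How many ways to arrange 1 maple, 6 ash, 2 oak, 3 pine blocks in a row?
12! / (1! × 6! × 2! × 3!) = 55440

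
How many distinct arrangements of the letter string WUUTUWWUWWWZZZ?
14! / (1! × 4! × 3! × 6!) = 840840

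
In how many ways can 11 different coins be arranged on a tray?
11! = 39916800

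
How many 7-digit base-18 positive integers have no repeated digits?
First digit: 17 choices (nonzero). Then descending: 17 × 17 × 16 × 15 × 14 × 13 × 12 = 151482240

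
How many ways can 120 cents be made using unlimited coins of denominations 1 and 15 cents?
Coefficient of x^120 in 1/(1-x^1) · 1/(1-x^15). Use j coins of 15 for j = 0..⌊120/15⌋ = 8, the rest in 1s: 8 + 1 = 9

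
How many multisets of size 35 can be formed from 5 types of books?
C(35+5-1, 5-1) = C(39, 4) = 82251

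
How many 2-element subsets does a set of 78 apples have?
C(78,2) = 78!/(2!×76!) = 3003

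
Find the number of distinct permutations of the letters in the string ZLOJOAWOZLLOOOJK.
16! / (1! × 1! × 3! × 1! × 2! × 6! × 2!) = 1210809600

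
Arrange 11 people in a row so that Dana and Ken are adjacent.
Treat as block: (11-1)! × 2! = 3628800 × 2 = 7257600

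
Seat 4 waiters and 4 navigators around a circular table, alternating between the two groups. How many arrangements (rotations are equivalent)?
Fix one of the waiters: (4-1)! ways for the remaining waiters, × 4! ways for the navigators = 6 × 24 = 144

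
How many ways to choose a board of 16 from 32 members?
C(32,16) = 32!/(16!×16!) = 601080390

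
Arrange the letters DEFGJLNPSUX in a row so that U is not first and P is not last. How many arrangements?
By inclusion-exclusion: 11! - 2×(11-1)! + (11-2)! = 39916800 - 7257600 + 362880 = 33022080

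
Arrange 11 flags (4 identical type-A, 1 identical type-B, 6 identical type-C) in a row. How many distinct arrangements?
11! / (4! × 1! × 6!) = 2310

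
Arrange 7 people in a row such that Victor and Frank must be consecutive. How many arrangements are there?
Treat the 2 as one block: (7-2+1)! × 2! = 720 × 2 = 1440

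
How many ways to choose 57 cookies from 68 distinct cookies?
C(68,57) = 68!/(57!×11!) = 1533058025824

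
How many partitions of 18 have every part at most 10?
Let r_j(i) = number of partitions of i into parts ≤ j, for i = 0..18. r_1(i) = 1 for all i; r_j(i) = r_{j-1}(i) + r_j(i-j). Rows j = 2..10: ≤2: 1 1 2 2 3 3 4 4 5 5 6 6 7 7 8 8 9 9 10; ≤3: 1 1 2 3 4 5 7 8 10 12 14 16 19 21 24 27 30 33 37; ≤4: 1 1 2 3 5 6 9 11 15 18 23 27 34 39 47 54 64 72 84; ≤5: 1 1 2 3 5 7 10 13 18 23 30 37 47 57 70 84 101 119 141; ≤6: 1 1 2 3 5 7 11 14 20 26 35 44 58 71 90 110 136 163 199; ≤7: 1 1 2 3 5 7 11 15 21 28 38 49 65 82 105 131 164 201 248; ≤8: 1 1 2 3 5 7 11 15 22 29 40 52 70 89 116 146 186 230 288; ≤9: 1 1 2 3 5 7 11 15 22 30 41 54 73 94 123 157 201 252 318; ≤10: 1 1 2 3 5 7 11 15 22 30 42 55 75 97 128 164 212 267 340. r_10(18) = 340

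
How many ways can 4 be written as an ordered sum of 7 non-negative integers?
C(4+7-1, 7-1) = C(10, 6) = 210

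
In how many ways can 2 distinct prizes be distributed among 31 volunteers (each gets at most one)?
P(31,2) = 31!/(31-2)! = 930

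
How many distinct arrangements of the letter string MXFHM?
5! / (1! × 1! × 1! × 2!) = 60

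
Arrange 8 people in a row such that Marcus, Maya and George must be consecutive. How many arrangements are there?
Treat the 3 as one block: (8-3+1)! × 3! = 720 × 6 = 4320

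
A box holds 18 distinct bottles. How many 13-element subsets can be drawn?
C(18,13) = 18!/(13!×5!) = 8568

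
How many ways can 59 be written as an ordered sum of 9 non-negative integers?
C(59+9-1, 9-1) = C(67, 8) = 6522361560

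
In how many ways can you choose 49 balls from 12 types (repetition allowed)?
C(49+12-1, 12-1) = C(60, 11) = 342700125300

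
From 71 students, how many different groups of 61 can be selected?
C(71,61) = 71!/(61!×10!) = 461738052776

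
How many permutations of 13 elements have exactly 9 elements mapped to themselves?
Choose the 9 fixed points C(13,9) = 715, derange the rest: !4 = Σ_{j=0}^{4} (-1)^j·4!/j! = 24 - 24 + 12 - 4 + 1 = 9. Product = 715 × 9 = 6435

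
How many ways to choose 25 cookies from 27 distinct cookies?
C(27,25) = 27!/(25!×2!) = 351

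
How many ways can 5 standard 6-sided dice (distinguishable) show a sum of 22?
Coefficient of x^22 in (x + x² + ... + x^6)^5. By inclusion-exclusion on dice exceeding 6: Σ_j (-1)^j C(5,j)·C(22-1-6j, 4) = C(5,0)·C(21,4) - C(5,1)·C(15,4) + C(5,2)·C(9,4) = 1·5985 - 5·1365 + 10·126 = 420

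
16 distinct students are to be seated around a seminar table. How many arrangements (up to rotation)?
Circular: fix one position, arrange the rest. (16-1)! = 1307674368000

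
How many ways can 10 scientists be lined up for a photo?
10! = 3628800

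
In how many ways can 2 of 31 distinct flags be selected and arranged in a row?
P(31,2) = 31!/(31-2)! = 930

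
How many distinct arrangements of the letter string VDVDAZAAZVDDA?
13! / (4! × 3! × 4! × 2!) = 900900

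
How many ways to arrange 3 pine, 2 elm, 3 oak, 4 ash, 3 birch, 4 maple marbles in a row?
19! / (3! × 2! × 3! × 4! × 3! × 4!) = 488864376000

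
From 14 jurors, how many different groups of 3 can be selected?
C(14,3) = 14!/(3!×11!) = 364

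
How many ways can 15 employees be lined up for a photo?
15! = 1307674368000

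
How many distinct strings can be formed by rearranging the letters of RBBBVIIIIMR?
11! / (3! × 2! × 4! × 1! × 1!) = 138600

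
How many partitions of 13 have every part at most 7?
Let r_j(i) = number of partitions of i into parts ≤ j, for i = 0..13. r_1(i) = 1 for all i; r_j(i) = r_{j-1}(i) + r_j(i-j). Rows j = 2..7: ≤2: 1 1 2 2 3 3 4 4 5 5 6 6 7 7; ≤3: 1 1 2 3 4 5 7 8 10 12 14 16 19 21; ≤4: 1 1 2 3 5 6 9 11 15 18 23 27 34 39; ≤5: 1 1 2 3 5 7 10 13 18 23 30 37 47 57; ≤6: 1 1 2 3 5 7 11 14 20 26 35 44 58 71; ≤7: 1 1 2 3 5 7 11 15 21 28 38 49 65 82. r_7(13) = 82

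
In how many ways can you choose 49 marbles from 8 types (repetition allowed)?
C(49+8-1, 8-1) = C(56, 7) = 231917400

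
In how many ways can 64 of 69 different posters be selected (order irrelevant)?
C(69,64) = 69!/(64!×5!) = 11238513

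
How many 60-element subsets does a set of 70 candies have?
C(70,60) = 70!/(60!×10!) = 396704524216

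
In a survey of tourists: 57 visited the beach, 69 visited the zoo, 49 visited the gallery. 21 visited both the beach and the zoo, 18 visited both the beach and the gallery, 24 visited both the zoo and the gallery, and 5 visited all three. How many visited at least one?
|A∪B∪C| = 57+69+49-21-18-24+5 = 117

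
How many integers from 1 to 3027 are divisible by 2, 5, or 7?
⌊3027/2⌋+⌊3027/5⌋+⌊3027/7⌋ - ⌊3027/10⌋-⌊3027/14⌋-⌊3027/35⌋ + ⌊3027/70⌋ = 1513+605+432 - 302-216-86 + 43 = 1989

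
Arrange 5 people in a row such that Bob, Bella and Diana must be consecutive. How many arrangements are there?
Treat the 3 as one block: (5-3+1)! × 3! = 6 × 6 = 36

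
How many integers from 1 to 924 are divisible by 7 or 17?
⌊924/7⌋ + ⌊924/17⌋ - ⌊924/119⌋ = 132 + 54 - 7 = 179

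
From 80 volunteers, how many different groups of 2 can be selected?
C(80,2) = 80!/(2!×78!) = 3160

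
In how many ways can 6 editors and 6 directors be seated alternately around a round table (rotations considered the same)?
Fix one of the editors: (6-1)! ways for the remaining editors, × 6! ways for the directors = 120 × 720 = 86400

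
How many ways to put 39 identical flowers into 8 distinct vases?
C(39+8-1, 8-1) = C(46, 7) = 53524680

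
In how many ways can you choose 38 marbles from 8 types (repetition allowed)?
C(38+8-1, 8-1) = C(45, 7) = 45379620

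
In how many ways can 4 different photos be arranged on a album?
4! = 24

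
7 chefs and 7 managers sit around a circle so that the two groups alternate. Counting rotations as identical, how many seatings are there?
Fix one of the chefs: (7-1)! ways for the remaining chefs, × 7! ways for the managers = 720 × 5040 = 3628800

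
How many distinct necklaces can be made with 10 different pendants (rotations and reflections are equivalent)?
(10-1)!/2 = 362880/2 = 181440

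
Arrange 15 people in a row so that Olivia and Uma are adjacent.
Treat as block: (15-1)! × 2! = 87178291200 × 2 = 174356582400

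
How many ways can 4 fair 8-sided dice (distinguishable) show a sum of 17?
Coefficient of x^17 in (x + x² + ... + x^8)^4. By inclusion-exclusion on dice exceeding 8: Σ_j (-1)^j C(4,j)·C(17-1-8j, 3) = C(4,0)·C(16,3) - C(4,1)·C(8,3) = 1·560 - 4·56 = 336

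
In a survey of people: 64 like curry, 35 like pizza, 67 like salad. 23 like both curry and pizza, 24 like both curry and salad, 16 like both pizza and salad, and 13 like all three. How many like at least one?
|A∪B∪C| = 64+35+67-23-24-16+13 = 116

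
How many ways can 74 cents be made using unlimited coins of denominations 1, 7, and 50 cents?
Coefficient of x^74 in 1/(1-x^1) · 1/(1-x^7) · 1/(1-x^50). Case on j = number of 50-cent coins (j = 0..1); remainder r = 74 - 50j is made from {1,7} in ⌊r/7⌋+1 ways. r = 74, 24 → 11 + 4 = 15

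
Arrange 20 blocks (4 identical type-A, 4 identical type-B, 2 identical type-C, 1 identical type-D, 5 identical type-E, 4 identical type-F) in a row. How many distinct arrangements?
20! / (4! × 4! × 2! × 1! × 5! × 4!) = 733296564000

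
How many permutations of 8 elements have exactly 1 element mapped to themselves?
Choose the 1 fixed point C(8,1) = 8, derange the rest: !7 = Σ_{j=0}^{7} (-1)^j·7!/j! = 5040 - 5040 + 2520 - 840 + 210 - 42 + 7 - 1 = 1854. Product = 8 × 1854 = 14832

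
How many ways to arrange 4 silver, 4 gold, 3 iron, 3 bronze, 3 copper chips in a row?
17! / (4! × 4! × 3! × 3! × 3!) = 2858856000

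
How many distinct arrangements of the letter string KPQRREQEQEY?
11! / (1! × 2! × 3! × 3! × 1! × 1!) = 554400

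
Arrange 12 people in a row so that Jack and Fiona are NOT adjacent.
Total - adjacent = 12! - (12-1)!×2 = 479001600 - 79833600 = 399168000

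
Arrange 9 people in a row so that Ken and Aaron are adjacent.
Treat as block: (9-1)! × 2! = 40320 × 2 = 80640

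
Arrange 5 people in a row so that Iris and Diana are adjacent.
Treat as block: (5-1)! × 2! = 24 × 2 = 48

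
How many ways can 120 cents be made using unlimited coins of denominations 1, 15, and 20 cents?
Coefficient of x^120 in 1/(1-x^1) · 1/(1-x^15) · 1/(1-x^20). Case on j = number of 20-cent coins (j = 0..6); remainder r = 120 - 20j is made from {1,15} in ⌊r/15⌋+1 ways. r = 120, 100, 80, 60, 40, 20, 0 → 9 + 7 + 6 + 5 + 3 + 2 + 1 = 33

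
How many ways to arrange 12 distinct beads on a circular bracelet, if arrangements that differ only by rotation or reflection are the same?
(12-1)!/2 = 39916800/2 = 19958400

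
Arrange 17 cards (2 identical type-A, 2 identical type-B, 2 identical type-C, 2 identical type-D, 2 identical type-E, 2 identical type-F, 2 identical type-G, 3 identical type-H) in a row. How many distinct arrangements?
17! / (2! × 2! × 2! × 2! × 2! × 2! × 2! × 3!) = 463134672000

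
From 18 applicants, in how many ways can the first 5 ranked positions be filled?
P(18,5) = 18!/(18-5)! = 1028160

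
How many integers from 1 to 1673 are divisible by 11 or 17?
⌊1673/11⌋ + ⌊1673/17⌋ - ⌊1673/187⌋ = 152 + 98 - 8 = 242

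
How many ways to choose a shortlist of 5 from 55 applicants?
C(55,5) = 55!/(5!×50!) = 3478761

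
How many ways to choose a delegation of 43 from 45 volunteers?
C(45,43) = 45!/(43!×2!) = 990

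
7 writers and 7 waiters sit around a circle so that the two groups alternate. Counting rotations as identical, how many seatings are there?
Fix one of the writers: (7-1)! ways for the remaining writers, × 7! ways for the waiters = 720 × 5040 = 3628800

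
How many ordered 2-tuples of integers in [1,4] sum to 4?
Coefficient of x^4 in (x + x² + ... + x^4)^2. By inclusion-exclusion on dice exceeding 4: Σ_j (-1)^j C(2,j)·C(4-1-4j, 1) = C(2,0)·C(3,1) = 1·3 = 3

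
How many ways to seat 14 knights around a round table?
Circular: fix one position, arrange the rest. (14-1)! = 6227020800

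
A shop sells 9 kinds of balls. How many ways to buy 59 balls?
C(59+9-1, 9-1) = C(67, 8) = 6522361560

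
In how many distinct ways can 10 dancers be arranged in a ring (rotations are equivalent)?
Circular: fix one position, arrange the rest. (10-1)! = 362880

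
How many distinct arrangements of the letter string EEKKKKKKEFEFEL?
14! / (6! × 1! × 5! × 2!) = 504504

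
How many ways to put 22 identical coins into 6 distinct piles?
C(22+6-1, 6-1) = C(27, 5) = 80730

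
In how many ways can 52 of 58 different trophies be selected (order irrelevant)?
C(58,52) = 58!/(52!×6!) = 40475358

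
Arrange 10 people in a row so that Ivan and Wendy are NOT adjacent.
Total - adjacent = 10! - (10-1)!×2 = 3628800 - 725760 = 2903040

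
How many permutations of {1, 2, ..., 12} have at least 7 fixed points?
Exactly j fixed points: C(12,j)·!(12-j); sum over j ≥ 7 (derangement numbers via !m = (m-1)·(!(m-1) + !(m-2)): !0..!5 = 1, 0, 1, 2, 9, 44). Σ_{j=7}^{12} C(12,j)·!(12-j) = C(12,7)·!5 + C(12,8)·!4 + C(12,9)·!3 + C(12,10)·!2 + C(12,11)·!1 + C(12,12)·!0 = 792·44 + 495·9 + 220·2 + 66·1 + 12·0 + 1·1 = 39810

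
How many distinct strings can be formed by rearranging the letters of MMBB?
4! / (2! × 2!) = 6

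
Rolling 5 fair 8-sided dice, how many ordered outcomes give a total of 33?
Coefficient of x^33 in (x + x² + ... + x^8)^5. By inclusion-exclusion on dice exceeding 8: Σ_j (-1)^j C(5,j)·C(33-1-8j, 4) = C(5,0)·C(32,4) - C(5,1)·C(24,4) + C(5,2)·C(16,4) - C(5,3)·C(8,4) = 1·35960 - 5·10626 + 10·1820 - 10·70 = 330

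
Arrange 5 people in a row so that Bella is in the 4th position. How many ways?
Fix one position: (5-1)! = 24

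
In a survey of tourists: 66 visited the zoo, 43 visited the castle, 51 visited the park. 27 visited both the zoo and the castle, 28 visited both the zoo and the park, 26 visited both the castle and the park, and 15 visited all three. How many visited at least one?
|A∪B∪C| = 66+43+51-27-28-26+15 = 94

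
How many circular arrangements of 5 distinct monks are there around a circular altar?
Circular: fix one position, arrange the rest. (5-1)! = 24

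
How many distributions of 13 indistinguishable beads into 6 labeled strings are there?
C(13+6-1, 6-1) = C(18, 5) = 8568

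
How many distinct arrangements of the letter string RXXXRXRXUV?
10! / (3! × 5! × 1! × 1!) = 5040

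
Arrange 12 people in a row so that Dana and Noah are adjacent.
Treat as block: (12-1)! × 2! = 39916800 × 2 = 79833600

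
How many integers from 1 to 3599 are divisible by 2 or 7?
⌊3599/2⌋ + ⌊3599/7⌋ - ⌊3599/14⌋ = 1799 + 514 - 257 = 2056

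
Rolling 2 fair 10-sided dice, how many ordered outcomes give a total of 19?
Coefficient of x^19 in (x + x² + ... + x^10)^2. By inclusion-exclusion on dice exceeding 10: Σ_j (-1)^j C(2,j)·C(19-1-10j, 1) = C(2,0)·C(18,1) - C(2,1)·C(8,1) = 1·18 - 2·8 = 2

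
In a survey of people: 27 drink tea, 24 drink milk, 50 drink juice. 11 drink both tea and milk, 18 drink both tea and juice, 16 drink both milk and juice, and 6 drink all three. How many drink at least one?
|A∪B∪C| = 27+24+50-11-18-16+6 = 62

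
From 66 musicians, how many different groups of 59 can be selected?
C(66,59) = 66!/(59!×7!) = 778789440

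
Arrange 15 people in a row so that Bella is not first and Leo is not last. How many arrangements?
By inclusion-exclusion: 15! - 2×(15-1)! + (15-2)! = 1307674368000 - 174356582400 + 6227020800 = 1139544806400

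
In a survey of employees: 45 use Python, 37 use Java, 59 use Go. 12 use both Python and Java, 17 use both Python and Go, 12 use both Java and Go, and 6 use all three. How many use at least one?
|A∪B∪C| = 45+37+59-12-17-12+6 = 106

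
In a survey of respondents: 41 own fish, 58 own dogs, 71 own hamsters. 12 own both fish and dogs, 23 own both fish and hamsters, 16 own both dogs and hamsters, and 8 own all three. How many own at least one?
|A∪B∪C| = 41+58+71-12-23-16+8 = 127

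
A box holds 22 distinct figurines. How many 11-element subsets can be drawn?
C(22,11) = 22!/(11!×11!) = 705432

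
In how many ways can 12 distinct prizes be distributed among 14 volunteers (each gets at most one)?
P(14,12) = 14!/(14-12)! = 43589145600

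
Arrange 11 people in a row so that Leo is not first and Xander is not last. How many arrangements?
By inclusion-exclusion: 11! - 2×(11-1)! + (11-2)! = 39916800 - 7257600 + 362880 = 33022080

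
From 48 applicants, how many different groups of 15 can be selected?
C(48,15) = 48!/(15!×33!) = 1093260079344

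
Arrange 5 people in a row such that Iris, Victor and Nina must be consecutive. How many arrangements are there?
Treat the 3 as one block: (5-3+1)! × 3! = 6 × 6 = 36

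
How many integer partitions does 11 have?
Pentagonal recurrence p(n) = p(n-1) + p(n-2) - p(n-5) - p(n-7) + p(n-12) + p(n-15) - ... gives p(0..10) = 1, 1, 2, 3, 5, 7, 11, 15, 22, 30, 42. p(11) = p(10) + p(9) - p(6) - p(4) = 42 + 30 - 11 - 5 = 56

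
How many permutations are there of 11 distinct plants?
11! = 39916800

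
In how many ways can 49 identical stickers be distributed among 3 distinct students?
C(49+3-1, 3-1) = C(51, 2) = 1275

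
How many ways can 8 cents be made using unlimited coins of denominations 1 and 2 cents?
Coefficient of x^8 in 1/(1-x^1) · 1/(1-x^2). Use j coins of 2 for j = 0..⌊8/2⌋ = 4, the rest in 1s: 4 + 1 = 5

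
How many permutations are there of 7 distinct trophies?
7! = 5040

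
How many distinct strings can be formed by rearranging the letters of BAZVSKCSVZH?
11! / (1! × 1! × 1! × 2! × 1! × 2! × 2! × 1!) = 4989600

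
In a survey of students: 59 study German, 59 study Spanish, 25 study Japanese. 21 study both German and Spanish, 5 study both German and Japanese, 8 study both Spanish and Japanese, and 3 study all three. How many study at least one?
|A∪B∪C| = 59+59+25-21-5-8+3 = 112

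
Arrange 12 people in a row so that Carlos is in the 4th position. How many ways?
Fix one position: (12-1)! = 39916800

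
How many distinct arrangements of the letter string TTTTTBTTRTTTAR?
14! / (10! × 1! × 1! × 2!) = 12012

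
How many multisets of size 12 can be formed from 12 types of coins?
C(12+12-1, 12-1) = C(23, 11) = 1352078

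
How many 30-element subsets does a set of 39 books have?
C(39,30) = 39!/(30!×9!) = 211915132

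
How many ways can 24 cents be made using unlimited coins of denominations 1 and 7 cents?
Coefficient of x^24 in 1/(1-x^1) · 1/(1-x^7). Use j coins of 7 for j = 0..⌊24/7⌋ = 3, the rest in 1s: 3 + 1 = 4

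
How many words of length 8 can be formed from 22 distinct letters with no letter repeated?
P(22,8) = 22!/(22-8)! = 12893126400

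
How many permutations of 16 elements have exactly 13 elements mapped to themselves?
Choose the 13 fixed points C(16,13) = 560, derange the rest: !3 = Σ_{j=0}^{3} (-1)^j·3!/j! = 6 - 6 + 3 - 1 = 2. Product = 560 × 2 = 1120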